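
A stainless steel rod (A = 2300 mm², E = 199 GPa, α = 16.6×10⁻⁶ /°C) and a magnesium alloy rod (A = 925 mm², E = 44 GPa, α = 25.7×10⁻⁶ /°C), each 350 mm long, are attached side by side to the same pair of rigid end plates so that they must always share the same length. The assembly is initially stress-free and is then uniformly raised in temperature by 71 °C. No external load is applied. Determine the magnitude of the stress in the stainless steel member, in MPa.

Equilibrium of a rigid end plate with no external load gives equal and opposite internal forces ±P in the two members. Since α_{magnesium alloy} > α_{stainless steel}, heating drives the magnesium alloy into compression and the stainless steel into tension.
Setting the final lengths equal and cancelling L: (α₁ − α₂)ΔT = P/(A₁E₁) + P/(A₂E₂).
|α₁ − α₂|·ΔT = 9.1×10⁻⁶ × 71 = 0.0006461.
1/(A₁E₁) + 1/(A₂E₂) = 1/(2300×199×10³) + 1/(925×44×10³) = 2.675×10⁻⁸ N⁻¹.
P = 0.0006461 / 2.675×10⁻⁸ = 24150 N = 24.15 kN.
σ_{stainless steel} = P/A₁ = 24150/2300 = 10.5 MPa, tensile.

σ ≈ 10.5 MPa (tensile)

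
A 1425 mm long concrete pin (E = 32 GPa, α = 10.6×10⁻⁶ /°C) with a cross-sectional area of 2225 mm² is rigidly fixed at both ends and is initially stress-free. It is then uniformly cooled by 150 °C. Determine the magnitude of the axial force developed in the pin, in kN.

P ≈ 113 kN (tensile)

Full restraint means ε = 0, so the stress is σ = EαΔT = 32×10³ × 10.6×10⁻⁶ × 150 = 50.88 MPa.
P = AEαΔT = 2225 × 32×10³ × 10.6×10⁻⁶ × 150 = 113.2 kN (tensile).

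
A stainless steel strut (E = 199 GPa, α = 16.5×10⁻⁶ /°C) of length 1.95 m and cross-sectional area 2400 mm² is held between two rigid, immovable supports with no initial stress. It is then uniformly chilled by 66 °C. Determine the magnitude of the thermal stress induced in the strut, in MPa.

With length fixed, the mechanical strain must cancel the thermal strain αΔT = 16.5×10⁻⁶ × 66 = 1089×10⁻⁶.
The stress required to suppress this strain is σ = Eε = 199×10³ × 1089×10⁻⁶ = 216.7 MPa, tensile since the strut is trying to contract.

σ ≈ 217 MPa (tensile)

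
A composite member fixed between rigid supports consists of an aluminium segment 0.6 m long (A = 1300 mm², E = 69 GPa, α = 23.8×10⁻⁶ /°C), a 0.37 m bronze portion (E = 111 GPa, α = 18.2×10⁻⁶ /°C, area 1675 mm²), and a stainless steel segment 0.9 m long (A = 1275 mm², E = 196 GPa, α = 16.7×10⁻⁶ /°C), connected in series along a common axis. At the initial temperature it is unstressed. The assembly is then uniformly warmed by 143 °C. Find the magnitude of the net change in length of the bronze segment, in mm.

|ΔL| ≈ 0.128 mm

With the walls removed the bar would change length by δ_free = Σ αᵢΔT Lᵢ = 23.8×10⁻⁶×143×600 + 18.2×10⁻⁶×143×370 + 16.7×10⁻⁶×143×900 = 5.154 mm.
The rigid supports impose zero overall length change; the single axial force P common to all segments must satisfy P Σ Lᵢ/(AᵢEᵢ) = δ_free.
The series flexibility is Σ Lᵢ/(AᵢEᵢ) = 600/(1300×69×10³) + 370/(1675×111×10³) + 900/(1275×196×10³) = 1.228×10⁻⁵ mm/N.
Hence P = δ_free / Σ(L/AE) = 5.154/1.228×10⁻⁵ = 419.7 kN (compressive).
For the bronze segment, free thermal change = 18.2×10⁻⁶×143×370 = 0.963 mm and elastic change from P = 419700×370/(1675×111×10³) = 0.8353 mm; these oppose, so the net change is 0.128 mm (segment lengthens).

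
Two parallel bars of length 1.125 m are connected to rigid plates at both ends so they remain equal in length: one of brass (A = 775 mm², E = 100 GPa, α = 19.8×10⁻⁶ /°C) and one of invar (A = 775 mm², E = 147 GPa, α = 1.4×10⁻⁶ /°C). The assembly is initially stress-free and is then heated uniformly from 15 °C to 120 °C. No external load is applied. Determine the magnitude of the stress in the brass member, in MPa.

Both members must finish at the same length. With the larger α, the brass tends to over-expand; the plates restrain it, putting the brass in compression and the invar in tension. With no external load the two internal forces are equal and opposite, magnitude P.
Equating the net (thermal + elastic) strains gives |α₁ − α₂|·ΔT = P·[1/(A₁E₁) + 1/(A₂E₂)].
|α₁ − α₂|·ΔT = 18.4×10⁻⁶ × 105 = 0.001932.
1/(A₁E₁) + 1/(A₂E₂) = 1/(775×100×10³) + 1/(775×147×10³) = 2.168×10⁻⁸ N⁻¹.
P = 0.001932 / 2.168×10⁻⁸ = 89110 N = 89.11 kN.
σ_{brass} = P/A₁ = 89110/775 = 115 MPa, compressive.

σ ≈ 115 MPa (compressive)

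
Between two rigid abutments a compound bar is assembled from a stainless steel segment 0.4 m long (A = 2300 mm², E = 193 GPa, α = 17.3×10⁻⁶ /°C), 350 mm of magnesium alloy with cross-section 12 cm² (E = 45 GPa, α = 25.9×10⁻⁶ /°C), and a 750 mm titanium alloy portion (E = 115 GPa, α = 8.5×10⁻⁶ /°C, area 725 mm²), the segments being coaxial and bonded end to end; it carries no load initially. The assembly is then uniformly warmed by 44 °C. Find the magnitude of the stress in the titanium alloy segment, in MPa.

σ ≈ 82.9 MPa (compressive)

If the supports were absent, the total length change would be Σ αᵢΔT Lᵢ = 17.3×10⁻⁶×44×400 + 25.9×10⁻⁶×44×350 + 8.5×10⁻⁶×44×750 = 0.9838 mm.
Since the ends are fixed, an axial force P builds up, equal in every segment, with P · Σ Lᵢ/(AᵢEᵢ) = δ_free.
The series flexibility is Σ Lᵢ/(AᵢEᵢ) = 400/(2300×193×10³) + 350/(1200×45×10³) + 750/(725×115×10³) = 1.638×10⁻⁵ mm/N.
P = 0.9838 / 1.638×10⁻⁵ = 60070 N = 60.07 kN, compressive.
σ_{titanium alloy} = P / A = 60070 / 725 = 82.86 MPa.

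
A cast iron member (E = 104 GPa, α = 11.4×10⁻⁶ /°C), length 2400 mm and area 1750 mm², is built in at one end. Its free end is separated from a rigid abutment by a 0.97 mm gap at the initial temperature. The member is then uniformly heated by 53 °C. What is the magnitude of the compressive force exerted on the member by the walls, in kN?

P ≈ 36.4 kN

Free thermal elongation = αΔT L = 11.4×10⁻⁶ × 53 × 2400 = 1.45 mm.
This exceeds the 0.97 mm gap, so the wall pushes back. The portion of expansion that must be recovered elastically is δ_free − gap = 1.45 − 0.97 = 0.4801 mm.
Compatibility: PL/(AE) = 0.4801 mm, so σ = P/A = E × (0.4801/2400) = 20.8 MPa.
P = σA = 20.8 × 1750 = 36.41 kN.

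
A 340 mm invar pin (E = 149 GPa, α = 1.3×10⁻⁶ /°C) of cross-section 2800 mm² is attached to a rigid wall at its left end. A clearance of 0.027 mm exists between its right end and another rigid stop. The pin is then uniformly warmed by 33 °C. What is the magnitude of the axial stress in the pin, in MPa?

If the wall were absent the pin would grow by αΔT L = 1.3×10⁻⁶ × 33 × 340 = 0.01459 mm.
Since δ_free = 0.0146 mm is less than the 0.027 mm gap, the pin never touches the wall. No axial force develops.

σ ≈ 0 MPa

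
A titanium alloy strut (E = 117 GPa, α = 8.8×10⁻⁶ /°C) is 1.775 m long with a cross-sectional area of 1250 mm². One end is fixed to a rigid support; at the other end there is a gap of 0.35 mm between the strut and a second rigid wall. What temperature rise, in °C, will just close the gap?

Contact occurs when the free expansion equals the gap: αΔT L = 0.35 mm.
ΔT = 0.35 / (8.8×10⁻⁶ × 1775) = 22.41 °C.

ΔT ≈ 22.4 °C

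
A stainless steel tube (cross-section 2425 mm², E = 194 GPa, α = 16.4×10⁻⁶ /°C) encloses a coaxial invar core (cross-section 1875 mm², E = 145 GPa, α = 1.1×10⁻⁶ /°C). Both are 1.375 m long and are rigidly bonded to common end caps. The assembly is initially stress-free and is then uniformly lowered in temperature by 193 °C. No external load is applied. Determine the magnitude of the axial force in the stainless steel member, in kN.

P ≈ 509 kN (tensile in the stainless steel)

The stainless steel has the larger α, so on cooling it would change length more than the invar if both were free. The rigid plates force a common final length, so the stainless steel is put into tension and the invar into compression, with equal and opposite forces P (no external load).
Compatibility of the two members (thermal + elastic change equal): (α₁ − α₂)ΔT = P·[1/(A₁E₁) + 1/(A₂E₂)].
|α₁ − α₂|·ΔT = 15.3×10⁻⁶ × 193 = 0.002953.
1/(A₁E₁) + 1/(A₂E₂) = 1/(2425×194×10³) + 1/(1875×145×10³) = 5.804×10⁻⁹ N⁻¹.
P = 0.002953 / 5.804×10⁻⁹ = 508800 N = 508.8 kN.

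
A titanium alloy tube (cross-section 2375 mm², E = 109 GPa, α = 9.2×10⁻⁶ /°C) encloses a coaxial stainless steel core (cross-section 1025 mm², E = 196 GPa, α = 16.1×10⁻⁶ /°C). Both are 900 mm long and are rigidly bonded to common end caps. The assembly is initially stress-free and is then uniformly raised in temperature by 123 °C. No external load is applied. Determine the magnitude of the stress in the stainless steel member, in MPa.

σ ≈ 93.7 MPa (compressive)

Both members must finish at the same length. With the larger α, the stainless steel tends to over-expand; the plates restrain it, putting the stainless steel in compression and the titanium alloy in tension. With no external load the two internal forces are equal and opposite, magnitude P.
Compatibility of the two members (thermal + elastic change equal): (α₁ − α₂)ΔT = P·[1/(A₁E₁) + 1/(A₂E₂)].
|α₁ − α₂|·ΔT = 6.9×10⁻⁶ × 123 = 0.0008487.
1/(A₁E₁) + 1/(A₂E₂) = 1/(2375×109×10³) + 1/(1025×196×10³) = 8.84×10⁻⁹ N⁻¹.
P = 0.0008487 / 8.84×10⁻⁹ = 96000 N = 96 kN.
σ_{stainless steel} = P/A₂ = 96000/1025 = 93.66 MPa, compressive.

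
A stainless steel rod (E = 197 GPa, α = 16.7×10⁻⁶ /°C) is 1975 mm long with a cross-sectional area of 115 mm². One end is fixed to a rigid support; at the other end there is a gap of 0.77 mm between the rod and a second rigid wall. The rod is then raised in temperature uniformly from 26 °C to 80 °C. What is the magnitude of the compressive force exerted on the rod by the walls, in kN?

Free thermal elongation = αΔT L = 16.7×10⁻⁶ × 54 × 1975 = 1.781 mm.
After closing the 0.77 mm clearance, 1.781 − 0.77 = 1.011 mm of expansion remains to be suppressed by the wall.
That suppressed elongation corresponds to σ = E·Δ/L = 197×10³ × 1.011/1975 = 100.8 MPa.
P = σA = 100.8 × 115 = 11.6 kN.

P ≈ 11.6 kN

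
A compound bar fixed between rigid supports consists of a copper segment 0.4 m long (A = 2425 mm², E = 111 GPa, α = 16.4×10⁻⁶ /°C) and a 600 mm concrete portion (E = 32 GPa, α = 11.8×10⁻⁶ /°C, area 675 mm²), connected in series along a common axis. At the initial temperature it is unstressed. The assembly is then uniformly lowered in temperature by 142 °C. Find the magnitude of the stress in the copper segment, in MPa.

σ ≈ 27.3 MPa (tensile)

Free thermal contraction of the whole bar: Σ αᵢΔT Lᵢ = 16.4×10⁻⁶×142×400 + 11.8×10⁻⁶×142×600 = 1.937 mm.
The rigid supports impose zero overall length change; the single axial force P common to all segments must satisfy P Σ Lᵢ/(AᵢEᵢ) = δ_free.
Σ Lᵢ/(AᵢEᵢ) = 400/(2425×111×10³) + 600/(675×32×10³) = 2.926×10⁻⁵ mm/N.
Hence P = δ_free / Σ(L/AE) = 1.937/2.926×10⁻⁵ = 66.19 kN (tensile).
σ_{copper} = P / A = 66190 / 2425 = 27.29 MPa.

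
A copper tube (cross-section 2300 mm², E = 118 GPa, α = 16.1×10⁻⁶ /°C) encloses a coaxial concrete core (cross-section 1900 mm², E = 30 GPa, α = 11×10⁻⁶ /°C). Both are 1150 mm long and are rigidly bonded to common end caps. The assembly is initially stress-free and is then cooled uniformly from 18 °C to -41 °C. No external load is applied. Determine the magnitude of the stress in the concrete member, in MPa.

σ ≈ 7.46 MPa (compressive)

Both members must finish at the same length. With the larger α, the copper tends to over-contract; the plates restrain it, putting the copper in tension and the concrete in compression. With no external load the two internal forces are equal and opposite, magnitude P.
Equating the net (thermal + elastic) strains gives |α₁ − α₂|·ΔT = P·[1/(A₁E₁) + 1/(A₂E₂)].
|α₁ − α₂|·ΔT = 5.1×10⁻⁶ × 59 = 0.0003009.
1/(A₁E₁) + 1/(A₂E₂) = 1/(2300×118×10³) + 1/(1900×30×10³) = 2.123×10⁻⁸ N⁻¹.
So P = 0.0003009 / 2.123×10⁻⁸ = 14.17 kN.
σ_{concrete} = P/A₂ = 14170/1900 = 7.46 MPa, compressive.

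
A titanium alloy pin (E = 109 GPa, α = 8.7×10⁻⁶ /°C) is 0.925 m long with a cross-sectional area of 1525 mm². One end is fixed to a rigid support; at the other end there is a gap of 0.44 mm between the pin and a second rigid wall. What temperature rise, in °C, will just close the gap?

Contact occurs when the free expansion equals the gap: αΔT L = 0.44 mm.
So ΔT = g/(αL) = 0.44/(8.7×10⁻⁶ × 925) = 54.68 °C.

ΔT ≈ 54.7 °C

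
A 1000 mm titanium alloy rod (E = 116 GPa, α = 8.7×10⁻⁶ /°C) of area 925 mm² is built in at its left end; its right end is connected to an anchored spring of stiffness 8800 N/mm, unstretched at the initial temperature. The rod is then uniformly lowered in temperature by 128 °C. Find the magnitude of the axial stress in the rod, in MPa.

σ ≈ 9.79 MPa (tensile)

The unrestrained thermal change is αΔT L = 8.7×10⁻⁶ × 128 × 1000 = 1.114 mm.
With a force P in the spring, the elastic change of the rod is PL/(AE) and that of the spring is P/k; compatibility requires their sum to equal δ_free.
P [ L/(AE) + 1/k ] = δ_free → P [ 1000/(925×116×10³) + 1/(8800) ] = 1.114.
P = 1.114 / 0.000123 = 9057 N.
σ = P/A = 9057/925 = 9.791 MPa.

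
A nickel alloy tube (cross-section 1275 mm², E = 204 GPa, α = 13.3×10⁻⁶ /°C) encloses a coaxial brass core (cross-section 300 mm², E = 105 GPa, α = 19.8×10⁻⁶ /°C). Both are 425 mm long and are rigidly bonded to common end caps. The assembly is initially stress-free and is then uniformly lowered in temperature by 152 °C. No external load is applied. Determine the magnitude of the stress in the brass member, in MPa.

Both members must finish at the same length. With the larger α, the brass tends to over-contract; the plates restrain it, putting the brass in tension and the nickel alloy in compression. With no external load the two internal forces are equal and opposite, magnitude P.
Compatibility of the two members (thermal + elastic change equal): (α₁ − α₂)ΔT = P·[1/(A₁E₁) + 1/(A₂E₂)].
|α₁ − α₂|·ΔT = 6.5×10⁻⁶ × 152 = 0.000988.
1/(A₁E₁) + 1/(A₂E₂) = 1/(1275×204×10³) + 1/(300×105×10³) = 3.559×10⁻⁸ N⁻¹.
P = 0.000988 / 3.559×10⁻⁸ = 27760 N = 27.76 kN.
σ_{brass} = P/A₂ = 27760/300 = 92.53 MPa, tensile.

σ ≈ 92.5 MPa (tensile)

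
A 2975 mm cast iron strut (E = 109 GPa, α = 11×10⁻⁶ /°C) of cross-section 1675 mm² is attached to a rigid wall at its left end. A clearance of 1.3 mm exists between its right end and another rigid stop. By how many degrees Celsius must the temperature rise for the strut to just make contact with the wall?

Contact occurs when the free expansion equals the gap: αΔT L = 1.3 mm.
So ΔT = g/(αL) = 1.3/(11×10⁻⁶ × 2975) = 39.72 °C.

ΔT ≈ 39.7 °C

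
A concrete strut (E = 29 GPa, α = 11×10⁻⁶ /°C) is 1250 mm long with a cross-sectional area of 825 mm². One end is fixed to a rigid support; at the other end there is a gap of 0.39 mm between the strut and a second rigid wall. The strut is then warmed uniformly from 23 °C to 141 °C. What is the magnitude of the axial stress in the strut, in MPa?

Unrestrained expansion: δ_free = αΔT L = 11×10⁻⁶ × 118 × 1250 = 1.622 mm.
After closing the 0.39 mm clearance, 1.622 − 0.39 = 1.232 mm of expansion remains to be suppressed by the wall.
So σ = E(δ_free − g)/L = 29×10³ × 1.232/1250 = 28.59 MPa.

σ ≈ 28.6 MPa (compressive)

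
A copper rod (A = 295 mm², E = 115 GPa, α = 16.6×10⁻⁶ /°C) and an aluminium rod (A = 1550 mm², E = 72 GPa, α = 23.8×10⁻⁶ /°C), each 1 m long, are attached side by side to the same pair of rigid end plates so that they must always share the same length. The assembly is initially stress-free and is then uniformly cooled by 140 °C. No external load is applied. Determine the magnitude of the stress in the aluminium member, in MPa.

σ ≈ 16.9 MPa (tensile)

Equilibrium of a rigid end plate with no external load gives equal and opposite internal forces ±P in the two members. Since α_{aluminium} > α_{copper}, cooling drives the aluminium into tension and the copper into compression.
Equating the net (thermal + elastic) strains gives |α₁ − α₂|·ΔT = P·[1/(A₁E₁) + 1/(A₂E₂)].
|α₁ − α₂|·ΔT = 7.2×10⁻⁶ × 140 = 0.001008.
1/(A₁E₁) + 1/(A₂E₂) = 1/(295×115×10³) + 1/(1550×72×10³) = 3.844×10⁻⁸ N⁻¹.
So P = 0.001008 / 3.844×10⁻⁸ = 26.22 kN.
σ_{aluminium} = P/A₂ = 26220/1550 = 16.92 MPa, tensile.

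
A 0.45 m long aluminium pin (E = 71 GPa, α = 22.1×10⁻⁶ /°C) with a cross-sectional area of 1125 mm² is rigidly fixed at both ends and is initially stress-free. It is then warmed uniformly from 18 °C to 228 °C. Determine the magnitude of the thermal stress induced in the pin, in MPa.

The supports are rigid, so the total axial strain is zero. The restrained thermal strain is ε = αΔT = 22.1×10⁻⁶ × 210 = 4641×10⁻⁶.
The stress required to suppress this strain is σ = Eε = 71×10³ × 4641×10⁻⁶ = 329.5 MPa, compressive since the pin is trying to expand.

σ ≈ 330 MPa (compressive)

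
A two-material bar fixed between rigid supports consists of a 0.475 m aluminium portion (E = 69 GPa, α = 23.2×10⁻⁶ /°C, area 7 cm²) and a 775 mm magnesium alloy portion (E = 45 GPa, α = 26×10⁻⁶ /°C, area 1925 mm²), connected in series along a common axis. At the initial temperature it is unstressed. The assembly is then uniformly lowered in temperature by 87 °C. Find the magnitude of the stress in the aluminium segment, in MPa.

If the supports were absent, the total length change would be Σ αᵢΔT Lᵢ = 23.2×10⁻⁶×87×475 + 26×10⁻⁶×87×775 = 2.712 mm.
The rigid supports impose zero overall length change; the single axial force P common to all segments must satisfy P Σ Lᵢ/(AᵢEᵢ) = δ_free.
The series flexibility is Σ Lᵢ/(AᵢEᵢ) = 475/(700×69×10³) + 775/(1925×45×10³) = 1.878×10⁻⁵ mm/N.
So P = 2.712 / 1.878×10⁻⁵ = 144.4 kN, tensile.
σ_{aluminium} = P / A = 144400 / 700 = 206.3 MPa.

σ ≈ 206 MPa (tensile)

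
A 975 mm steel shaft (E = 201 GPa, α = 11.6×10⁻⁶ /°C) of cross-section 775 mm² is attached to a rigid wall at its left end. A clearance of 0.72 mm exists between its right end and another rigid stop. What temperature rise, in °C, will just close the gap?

ΔT ≈ 63.7 °C

The gap closes when αΔT L = 0.72 mm, since the shaft is still unstressed at that instant.
ΔT = 0.72 / (11.6×10⁻⁶ × 975) = 63.66 °C.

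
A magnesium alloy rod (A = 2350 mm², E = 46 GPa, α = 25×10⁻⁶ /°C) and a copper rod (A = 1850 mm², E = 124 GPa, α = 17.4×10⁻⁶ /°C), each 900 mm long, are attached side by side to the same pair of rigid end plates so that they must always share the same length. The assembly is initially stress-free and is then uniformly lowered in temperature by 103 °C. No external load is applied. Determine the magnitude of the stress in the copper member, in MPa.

Equilibrium of a rigid end plate with no external load gives equal and opposite internal forces ±P in the two members. Since α_{magnesium alloy} > α_{copper}, cooling drives the magnesium alloy into tension and the copper into compression.
Equating the net (thermal + elastic) strains gives |α₁ − α₂|·ΔT = P·[1/(A₁E₁) + 1/(A₂E₂)].
|α₁ − α₂|·ΔT = 7.6×10⁻⁶ × 103 = 0.0007828.
1/(A₁E₁) + 1/(A₂E₂) = 1/(2350×46×10³) + 1/(1850×124×10³) = 1.361×10⁻⁸ N⁻¹.
P = 0.0007828 / 1.361×10⁻⁸ = 57520 N = 57.52 kN.
σ_{copper} = P/A₂ = 57520/1850 = 31.09 MPa, compressive.

σ ≈ 31.1 MPa (compressive)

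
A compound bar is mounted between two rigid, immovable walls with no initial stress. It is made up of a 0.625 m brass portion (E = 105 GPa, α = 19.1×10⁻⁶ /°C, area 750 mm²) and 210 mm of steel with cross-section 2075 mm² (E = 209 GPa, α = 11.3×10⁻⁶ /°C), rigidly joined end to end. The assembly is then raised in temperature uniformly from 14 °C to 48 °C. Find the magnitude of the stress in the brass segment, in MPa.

With the walls removed the bar would change length by δ_free = Σ αᵢΔT Lᵢ = 19.1×10⁻⁶×34×625 + 11.3×10⁻⁶×34×210 = 0.4866 mm.
Since the ends are fixed, an axial force P builds up, equal in every segment, with P · Σ Lᵢ/(AᵢEᵢ) = δ_free.
Σ Lᵢ/(AᵢEᵢ) = 625/(750×105×10³) + 210/(2075×209×10³) = 8.421×10⁻⁶ mm/N.
Hence P = δ_free / Σ(L/AE) = 0.4866/8.421×10⁻⁶ = 57.78 kN (compressive).
σ_{brass} = P / A = 57780 / 750 = 77.04 MPa.

σ ≈ 77 MPa (compressive)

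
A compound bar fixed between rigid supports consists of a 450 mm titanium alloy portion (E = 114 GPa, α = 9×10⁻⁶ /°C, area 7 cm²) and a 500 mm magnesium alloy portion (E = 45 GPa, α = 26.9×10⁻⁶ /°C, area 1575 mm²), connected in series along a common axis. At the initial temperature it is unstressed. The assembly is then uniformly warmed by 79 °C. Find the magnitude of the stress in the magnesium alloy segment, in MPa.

σ ≈ 69.2 MPa (compressive)

With the walls removed the bar would change length by δ_free = Σ αᵢΔT Lᵢ = 9×10⁻⁶×79×450 + 26.9×10⁻⁶×79×500 = 1.382 mm.
Since the ends are fixed, an axial force P builds up, equal in every segment, with P · Σ Lᵢ/(AᵢEᵢ) = δ_free.
Σ Lᵢ/(AᵢEᵢ) = 450/(700×114×10³) + 500/(1575×45×10³) = 1.269×10⁻⁵ mm/N.
Hence P = δ_free / Σ(L/AE) = 1.382/1.269×10⁻⁵ = 108.9 kN (compressive).
σ_{magnesium alloy} = P / A = 108900 / 1575 = 69.15 MPa.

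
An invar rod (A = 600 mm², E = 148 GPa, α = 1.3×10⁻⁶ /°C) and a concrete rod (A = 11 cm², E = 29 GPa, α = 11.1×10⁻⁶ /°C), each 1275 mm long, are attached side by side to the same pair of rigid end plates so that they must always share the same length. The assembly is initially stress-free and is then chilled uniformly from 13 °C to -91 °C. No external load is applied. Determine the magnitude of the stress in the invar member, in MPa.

The concrete has the larger α, so on cooling it would change length more than the invar if both were free. The rigid plates force a common final length, so the concrete is put into tension and the invar into compression, with equal and opposite forces P (no external load).
Equating the net (thermal + elastic) strains gives |α₁ − α₂|·ΔT = P·[1/(A₁E₁) + 1/(A₂E₂)].
|α₁ − α₂|·ΔT = 9.8×10⁻⁶ × 104 = 0.001019.
1/(A₁E₁) + 1/(A₂E₂) = 1/(600×148×10³) + 1/(1100×29×10³) = 4.261×10⁻⁸ N⁻¹.
So P = 0.001019 / 4.261×10⁻⁸ = 23.92 kN.
σ_{invar} = P/A₁ = 23920/600 = 39.87 MPa, compressive.

σ ≈ 39.9 MPa (compressive)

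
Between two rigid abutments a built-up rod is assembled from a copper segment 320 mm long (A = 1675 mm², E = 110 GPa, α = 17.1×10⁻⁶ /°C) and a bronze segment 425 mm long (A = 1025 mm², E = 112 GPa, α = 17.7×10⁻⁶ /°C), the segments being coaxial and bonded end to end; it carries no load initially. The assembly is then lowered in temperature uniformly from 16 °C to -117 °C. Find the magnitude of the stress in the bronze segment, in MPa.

σ ≈ 310 MPa (tensile)

With the walls removed the bar would change length by δ_free = Σ αᵢΔT Lᵢ = 17.1×10⁻⁶×133×320 + 17.7×10⁻⁶×133×425 = 1.728 mm.
The rigid supports impose zero overall length change; the single axial force P common to all segments must satisfy P Σ Lᵢ/(AᵢEᵢ) = δ_free.
The series flexibility is Σ Lᵢ/(AᵢEᵢ) = 320/(1675×110×10³) + 425/(1025×112×10³) = 5.439×10⁻⁶ mm/N.
P = 1.728 / 5.439×10⁻⁶ = 317800 N = 317.8 kN, tensile.
σ_{bronze} = P / A = 317800 / 1025 = 310 MPa.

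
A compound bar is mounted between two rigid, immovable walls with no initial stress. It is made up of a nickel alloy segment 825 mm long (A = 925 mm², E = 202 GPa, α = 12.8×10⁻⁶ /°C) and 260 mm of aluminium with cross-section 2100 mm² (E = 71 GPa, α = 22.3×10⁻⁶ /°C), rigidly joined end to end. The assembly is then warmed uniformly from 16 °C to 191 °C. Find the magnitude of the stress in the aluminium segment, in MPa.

Free thermal expansion of the whole bar: Σ αᵢΔT Lᵢ = 12.8×10⁻⁶×175×825 + 22.3×10⁻⁶×175×260 = 2.863 mm.
The rigid supports impose zero overall length change; the single axial force P common to all segments must satisfy P Σ Lᵢ/(AᵢEᵢ) = δ_free.
The series flexibility is Σ Lᵢ/(AᵢEᵢ) = 825/(925×202×10³) + 260/(2100×71×10³) = 6.159×10⁻⁶ mm/N.
Hence P = δ_free / Σ(L/AE) = 2.863/6.159×10⁻⁶ = 464.8 kN (compressive).
σ_{aluminium} = P / A = 464800 / 2100 = 221.3 MPa.

σ ≈ 221 MPa (compressive)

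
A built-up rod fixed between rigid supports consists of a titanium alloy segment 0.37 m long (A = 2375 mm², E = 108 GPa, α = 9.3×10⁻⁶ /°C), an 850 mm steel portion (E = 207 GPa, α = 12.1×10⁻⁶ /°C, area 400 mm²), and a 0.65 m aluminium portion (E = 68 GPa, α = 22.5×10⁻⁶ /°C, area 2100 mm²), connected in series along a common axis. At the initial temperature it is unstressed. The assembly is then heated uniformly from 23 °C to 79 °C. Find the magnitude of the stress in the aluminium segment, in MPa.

With the walls removed the bar would change length by δ_free = Σ αᵢΔT Lᵢ = 9.3×10⁻⁶×56×370 + 12.1×10⁻⁶×56×850 + 22.5×10⁻⁶×56×650 = 1.588 mm.
Since the ends are fixed, an axial force P builds up, equal in every segment, with P · Σ Lᵢ/(AᵢEᵢ) = δ_free.
The series flexibility is Σ Lᵢ/(AᵢEᵢ) = 370/(2375×108×10³) + 850/(400×207×10³) + 650/(2100×68×10³) = 1.626×10⁻⁵ mm/N.
Hence P = δ_free / Σ(L/AE) = 1.588/1.626×10⁻⁵ = 97.64 kN (compressive).
σ_{aluminium} = P / A = 97640 / 2100 = 46.5 MPa.

σ ≈ 46.5 MPa (compressive)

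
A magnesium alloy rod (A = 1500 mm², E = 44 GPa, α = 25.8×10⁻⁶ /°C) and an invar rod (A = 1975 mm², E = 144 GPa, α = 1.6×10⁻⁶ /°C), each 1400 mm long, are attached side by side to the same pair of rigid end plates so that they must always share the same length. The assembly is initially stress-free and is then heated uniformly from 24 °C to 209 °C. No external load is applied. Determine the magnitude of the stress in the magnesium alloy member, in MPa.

σ ≈ 160 MPa (compressive)

Equilibrium of a rigid end plate with no external load gives equal and opposite internal forces ±P in the two members. Since α_{magnesium alloy} > α_{invar}, heating drives the magnesium alloy into compression and the invar into tension.
Setting the final lengths equal and cancelling L: (α₁ − α₂)ΔT = P/(A₁E₁) + P/(A₂E₂).
|α₁ − α₂|·ΔT = 24.2×10⁻⁶ × 185 = 0.004477.
1/(A₁E₁) + 1/(A₂E₂) = 1/(1500×44×10³) + 1/(1975×144×10³) = 1.867×10⁻⁸ N⁻¹.
So P = 0.004477 / 1.867×10⁻⁸ = 239.8 kN.
σ_{magnesium alloy} = P/A₁ = 239800/1500 = 159.9 MPa, compressive.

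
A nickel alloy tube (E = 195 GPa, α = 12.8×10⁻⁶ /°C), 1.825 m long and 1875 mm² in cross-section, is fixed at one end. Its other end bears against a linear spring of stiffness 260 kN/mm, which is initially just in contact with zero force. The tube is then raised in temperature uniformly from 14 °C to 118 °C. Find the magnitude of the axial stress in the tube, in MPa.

If the spring were absent the tube would lengthen by αΔT L = 12.8×10⁻⁶ × 104 × 1825 = 2.429 mm.
With a force P in the spring, the elastic change of the tube is PL/(AE) and that of the spring is P/k; compatibility requires their sum to equal δ_free.
So P = δ_free / [L/(AE) + 1/k] = 2.429 / [ 1825/(1875×195×10³) + 1/(260×10³) ].
P = 2.429 / 8.838×10⁻⁶ = 274900 N.
σ = P/A = 274900/1875 = 146.6 MPa.

σ ≈ 147 MPa (compressive)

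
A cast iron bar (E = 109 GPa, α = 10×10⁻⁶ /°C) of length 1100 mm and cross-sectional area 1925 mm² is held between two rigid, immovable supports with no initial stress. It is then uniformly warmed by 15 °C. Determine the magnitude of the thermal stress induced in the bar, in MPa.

With length fixed, the mechanical strain must cancel the thermal strain αΔT = 10×10⁻⁶ × 15 = 150×10⁻⁶.
σ = EαΔT = 109×10³ × 10×10⁻⁶ × 15 = 16.35 MPa (compressive; the bar is trying to expand).

σ ≈ 16.3 MPa (compressive)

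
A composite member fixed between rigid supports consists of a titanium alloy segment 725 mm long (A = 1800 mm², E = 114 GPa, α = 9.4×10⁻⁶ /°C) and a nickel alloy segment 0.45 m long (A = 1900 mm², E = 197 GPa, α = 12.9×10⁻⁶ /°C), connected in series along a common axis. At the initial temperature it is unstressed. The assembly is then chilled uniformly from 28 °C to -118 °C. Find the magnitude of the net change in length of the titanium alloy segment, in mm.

|ΔL| ≈ 0.38 mm

If the supports were absent, the total length change would be Σ αᵢΔT Lᵢ = 9.4×10⁻⁶×146×725 + 12.9×10⁻⁶×146×450 = 1.843 mm.
Since the ends are fixed, an axial force P builds up, equal in every segment, with P · Σ Lᵢ/(AᵢEᵢ) = δ_free.
Σ Lᵢ/(AᵢEᵢ) = 725/(1800×114×10³) + 450/(1900×197×10³) = 4.735×10⁻⁶ mm/N.
So P = 1.843 / 4.735×10⁻⁶ = 389.1 kN, tensile.
For the titanium alloy segment, free thermal change = 9.4×10⁻⁶×146×725 = 0.995 mm and elastic change from P = 389100×725/(1800×114×10³) = 1.375 mm; these oppose, so the net change is 0.38 mm (segment lengthens).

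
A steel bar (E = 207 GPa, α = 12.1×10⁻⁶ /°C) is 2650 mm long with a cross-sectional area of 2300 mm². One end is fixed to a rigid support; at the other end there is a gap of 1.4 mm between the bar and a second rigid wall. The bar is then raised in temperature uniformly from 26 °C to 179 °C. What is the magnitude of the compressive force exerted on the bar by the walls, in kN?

Unrestrained expansion: δ_free = αΔT L = 12.1×10⁻⁶ × 153 × 2650 = 4.906 mm.
The gap closes (δ_free > 1.4 mm) and the wall then resists a further 4.906 − 1.4 = 3.506 mm of expansion.
So σ = E(δ_free − g)/L = 207×10³ × 3.506/2650 = 273.9 MPa.
Force on the wall = σA = 273.9 × 2300 mm² = 629.9 kN.

P ≈ 630 kN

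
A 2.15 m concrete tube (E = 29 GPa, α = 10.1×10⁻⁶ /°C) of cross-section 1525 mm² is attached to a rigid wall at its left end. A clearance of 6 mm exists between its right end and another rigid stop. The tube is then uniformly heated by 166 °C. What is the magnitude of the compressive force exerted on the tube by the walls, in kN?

P ≈ 0 kN

Unrestrained expansion: δ_free = αΔT L = 10.1×10⁻⁶ × 166 × 2150 = 3.605 mm.
This is smaller than the 6 mm clearance, so the tube expands freely without reaching the stop — the stress is zero.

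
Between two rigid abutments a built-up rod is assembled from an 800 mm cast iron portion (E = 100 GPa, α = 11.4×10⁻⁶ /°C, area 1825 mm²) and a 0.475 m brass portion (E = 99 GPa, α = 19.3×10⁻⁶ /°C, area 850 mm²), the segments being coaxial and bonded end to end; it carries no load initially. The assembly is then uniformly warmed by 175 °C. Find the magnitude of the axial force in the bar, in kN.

With the walls removed the bar would change length by δ_free = Σ αᵢΔT Lᵢ = 11.4×10⁻⁶×175×800 + 19.3×10⁻⁶×175×475 = 3.2 mm.
The walls prevent any net length change, so an axial force P (same in every segment) develops. Compatibility: P · Σ Lᵢ/(AᵢEᵢ) = δ_free.
The series flexibility is Σ Lᵢ/(AᵢEᵢ) = 800/(1825×100×10³) + 475/(850×99×10³) = 1.003×10⁻⁵ mm/N.
P = 3.2 / 1.003×10⁻⁵ = 319100 N = 319.1 kN, compressive.

P ≈ 319 kN (compressive)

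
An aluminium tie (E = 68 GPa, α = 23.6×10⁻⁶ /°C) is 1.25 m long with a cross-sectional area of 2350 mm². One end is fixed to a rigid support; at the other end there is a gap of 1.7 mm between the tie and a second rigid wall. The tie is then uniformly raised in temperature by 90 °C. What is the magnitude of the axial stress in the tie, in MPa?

Free thermal elongation = αΔT L = 23.6×10⁻⁶ × 90 × 1250 = 2.655 mm.
After closing the 1.7 mm clearance, 2.655 − 1.7 = 0.955 mm of expansion remains to be suppressed by the wall.
So σ = E(δ_free − g)/L = 68×10³ × 0.955/1250 = 51.95 MPa.

σ ≈ 52 MPa (compressive)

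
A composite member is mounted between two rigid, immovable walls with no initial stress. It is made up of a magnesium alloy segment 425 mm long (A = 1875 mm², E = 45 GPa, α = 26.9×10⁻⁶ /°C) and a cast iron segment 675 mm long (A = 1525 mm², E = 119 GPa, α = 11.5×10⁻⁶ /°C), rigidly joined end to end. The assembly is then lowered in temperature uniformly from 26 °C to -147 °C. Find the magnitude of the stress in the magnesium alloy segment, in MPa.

σ ≈ 202 MPa (tensile)

Free thermal contraction of the whole bar: Σ αᵢΔT Lᵢ = 26.9×10⁻⁶×173×425 + 11.5×10⁻⁶×173×675 = 3.321 mm.
The walls prevent any net length change, so an axial force P (same in every segment) develops. Compatibility: P · Σ Lᵢ/(AᵢEᵢ) = δ_free.
Σ Lᵢ/(AᵢEᵢ) = 425/(1875×45×10³) + 675/(1525×119×10³) = 8.757×10⁻⁶ mm/N.
So P = 3.321 / 8.757×10⁻⁶ = 379.2 kN, tensile.
σ_{magnesium alloy} = P / A = 379200 / 1875 = 202.3 MPa.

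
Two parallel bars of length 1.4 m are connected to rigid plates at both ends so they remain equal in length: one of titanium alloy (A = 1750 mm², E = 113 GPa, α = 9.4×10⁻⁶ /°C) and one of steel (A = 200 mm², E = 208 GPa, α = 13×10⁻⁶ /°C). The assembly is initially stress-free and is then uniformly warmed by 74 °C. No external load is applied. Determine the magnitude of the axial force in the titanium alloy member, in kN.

P ≈ 9.16 kN (tensile in the titanium alloy)

The steel has the larger α, so on heating it would change length more than the titanium alloy if both were free. The rigid plates force a common final length, so the steel is put into compression and the titanium alloy into tension, with equal and opposite forces P (no external load).
Compatibility of the two members (thermal + elastic change equal): (α₁ − α₂)ΔT = P·[1/(A₁E₁) + 1/(A₂E₂)].
|α₁ − α₂|·ΔT = 3.6×10⁻⁶ × 74 = 0.0002664.
1/(A₁E₁) + 1/(A₂E₂) = 1/(1750×113×10³) + 1/(200×208×10³) = 2.91×10⁻⁸ N⁻¹.
So P = 0.0002664 / 2.91×10⁻⁸ = 9.156 kN.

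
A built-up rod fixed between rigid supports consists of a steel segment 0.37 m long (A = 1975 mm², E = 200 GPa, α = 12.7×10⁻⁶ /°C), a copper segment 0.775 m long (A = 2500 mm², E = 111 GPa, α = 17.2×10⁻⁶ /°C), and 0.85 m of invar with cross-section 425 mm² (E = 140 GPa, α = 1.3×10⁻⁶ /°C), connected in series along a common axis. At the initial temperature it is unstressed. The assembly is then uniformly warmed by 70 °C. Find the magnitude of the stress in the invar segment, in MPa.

If the supports were absent, the total length change would be Σ αᵢΔT Lᵢ = 12.7×10⁻⁶×70×370 + 17.2×10⁻⁶×70×775 + 1.3×10⁻⁶×70×850 = 1.339 mm.
Since the ends are fixed, an axial force P builds up, equal in every segment, with P · Σ Lᵢ/(AᵢEᵢ) = δ_free.
Σ Lᵢ/(AᵢEᵢ) = 370/(1975×200×10³) + 775/(2500×111×10³) + 850/(425×140×10³) = 1.802×10⁻⁵ mm/N.
Hence P = δ_free / Σ(L/AE) = 1.339/1.802×10⁻⁵ = 74.35 kN (compressive).
σ_{invar} = P / A = 74350 / 425 = 174.9 MPa.

σ ≈ 175 MPa (compressive)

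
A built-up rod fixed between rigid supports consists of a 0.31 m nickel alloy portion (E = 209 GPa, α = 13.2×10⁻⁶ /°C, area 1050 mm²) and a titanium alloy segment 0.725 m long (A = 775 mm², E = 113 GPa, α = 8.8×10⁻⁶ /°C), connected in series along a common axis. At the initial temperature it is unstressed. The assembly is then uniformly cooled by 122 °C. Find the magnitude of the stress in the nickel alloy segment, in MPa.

Free thermal contraction of the whole bar: Σ αᵢΔT Lᵢ = 13.2×10⁻⁶×122×310 + 8.8×10⁻⁶×122×725 = 1.278 mm.
The rigid supports impose zero overall length change; the single axial force P common to all segments must satisfy P Σ Lᵢ/(AᵢEᵢ) = δ_free.
The series flexibility is Σ Lᵢ/(AᵢEᵢ) = 310/(1050×209×10³) + 725/(775×113×10³) = 9.691×10⁻⁶ mm/N.
P = 1.278 / 9.691×10⁻⁶ = 131800 N = 131.8 kN, tensile.
σ_{nickel alloy} = P / A = 131800 / 1050 = 125.6 MPa.

σ ≈ 126 MPa (tensile)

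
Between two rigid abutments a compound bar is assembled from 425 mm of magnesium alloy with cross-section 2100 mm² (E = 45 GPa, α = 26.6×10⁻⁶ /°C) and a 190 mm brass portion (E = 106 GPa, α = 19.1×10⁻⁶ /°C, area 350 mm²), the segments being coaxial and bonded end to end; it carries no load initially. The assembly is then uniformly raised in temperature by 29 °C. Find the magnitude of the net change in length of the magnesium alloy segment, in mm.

With the walls removed the bar would change length by δ_free = Σ αᵢΔT Lᵢ = 26.6×10⁻⁶×29×425 + 19.1×10⁻⁶×29×190 = 0.4331 mm.
The rigid supports impose zero overall length change; the single axial force P common to all segments must satisfy P Σ Lᵢ/(AᵢEᵢ) = δ_free.
The series flexibility is Σ Lᵢ/(AᵢEᵢ) = 425/(2100×45×10³) + 190/(350×106×10³) = 9.619×10⁻⁶ mm/N.
Hence P = δ_free / Σ(L/AE) = 0.4331/9.619×10⁻⁶ = 45.03 kN (compressive).
For the magnesium alloy segment, free thermal change = 26.6×10⁻⁶×29×425 = 0.3278 mm and elastic change from P = 45030×425/(2100×45×10³) = 0.2025 mm; these oppose, so the net change is 0.125 mm (segment lengthens).

|ΔL| ≈ 0.125 mm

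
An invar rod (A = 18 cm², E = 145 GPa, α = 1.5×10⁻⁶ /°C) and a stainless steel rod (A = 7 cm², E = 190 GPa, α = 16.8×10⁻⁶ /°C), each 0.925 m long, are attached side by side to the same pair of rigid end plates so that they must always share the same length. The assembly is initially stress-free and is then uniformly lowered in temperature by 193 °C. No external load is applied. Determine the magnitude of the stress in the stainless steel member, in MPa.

Equilibrium of a rigid end plate with no external load gives equal and opposite internal forces ±P in the two members. Since α_{stainless steel} > α_{invar}, cooling drives the stainless steel into tension and the invar into compression.
Equating the net (thermal + elastic) strains gives |α₁ − α₂|·ΔT = P·[1/(A₁E₁) + 1/(A₂E₂)].
|α₁ − α₂|·ΔT = 15.3×10⁻⁶ × 193 = 0.002953.
1/(A₁E₁) + 1/(A₂E₂) = 1/(1800×145×10³) + 1/(700×190×10³) = 1.135×10⁻⁸ N⁻¹.
P = 0.002953 / 1.135×10⁻⁸ = 260200 N = 260.2 kN.
σ_{stainless steel} = P/A₂ = 260200/700 = 371.7 MPa, tensile.

σ ≈ 372 MPa (tensile)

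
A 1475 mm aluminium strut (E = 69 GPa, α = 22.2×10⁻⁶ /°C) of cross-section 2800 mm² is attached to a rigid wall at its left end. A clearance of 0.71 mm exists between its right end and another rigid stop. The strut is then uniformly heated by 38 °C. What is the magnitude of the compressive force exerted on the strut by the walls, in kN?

P ≈ 70 kN

Unrestrained expansion: δ_free = αΔT L = 22.2×10⁻⁶ × 38 × 1475 = 1.244 mm.
After closing the 0.71 mm clearance, 1.244 − 0.71 = 0.5343 mm of expansion remains to be suppressed by the wall.
So σ = E(δ_free − g)/L = 69×10³ × 0.5343/1475 = 24.99 MPa.
P = σA = 24.99 × 2800 = 69.99 kN.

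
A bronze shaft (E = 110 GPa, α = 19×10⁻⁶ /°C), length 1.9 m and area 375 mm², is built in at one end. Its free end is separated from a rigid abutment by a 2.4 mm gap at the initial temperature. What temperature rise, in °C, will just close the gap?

ΔT ≈ 66.5 °C

The gap closes when αΔT L = 2.4 mm, since the shaft is still unstressed at that instant.
ΔT = 2.4 / (19×10⁻⁶ × 1900) = 66.48 °C.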